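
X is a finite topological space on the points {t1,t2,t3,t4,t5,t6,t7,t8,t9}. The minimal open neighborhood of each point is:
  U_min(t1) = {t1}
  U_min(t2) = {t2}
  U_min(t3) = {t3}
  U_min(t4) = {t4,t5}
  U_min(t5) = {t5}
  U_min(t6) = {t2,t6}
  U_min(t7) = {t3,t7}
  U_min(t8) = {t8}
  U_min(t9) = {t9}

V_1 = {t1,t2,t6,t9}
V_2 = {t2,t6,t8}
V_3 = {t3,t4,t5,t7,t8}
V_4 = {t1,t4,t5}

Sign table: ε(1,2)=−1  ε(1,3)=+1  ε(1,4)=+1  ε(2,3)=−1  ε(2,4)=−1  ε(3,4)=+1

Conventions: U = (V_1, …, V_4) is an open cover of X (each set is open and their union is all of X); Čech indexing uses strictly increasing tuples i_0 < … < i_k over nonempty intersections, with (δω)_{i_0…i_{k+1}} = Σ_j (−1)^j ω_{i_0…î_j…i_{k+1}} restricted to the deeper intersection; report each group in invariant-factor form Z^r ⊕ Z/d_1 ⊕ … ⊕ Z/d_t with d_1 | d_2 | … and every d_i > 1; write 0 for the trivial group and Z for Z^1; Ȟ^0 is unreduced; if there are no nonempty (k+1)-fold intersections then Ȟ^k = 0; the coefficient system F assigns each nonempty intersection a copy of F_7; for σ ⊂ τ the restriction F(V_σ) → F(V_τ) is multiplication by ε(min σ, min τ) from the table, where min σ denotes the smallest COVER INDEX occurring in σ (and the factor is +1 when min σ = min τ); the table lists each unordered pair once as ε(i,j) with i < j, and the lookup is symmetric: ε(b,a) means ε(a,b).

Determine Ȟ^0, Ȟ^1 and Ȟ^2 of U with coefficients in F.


Ȟ^0 = Z/7,  Ȟ^1 = Z/7,  Ȟ^2 = 0

cover nerve:
  V12={t2,t6} V14={t1} V23={t8} V34={t4,t5}
C dims 4,4; δ0: rk_F7 3
Ȟ^0: (4−3)−0=1 ⇒ Z/7
Ȟ^1: (4−0)−3=1 ⇒ Z/7
Ȟ^2: (0−0)−0=0 ⇒ 0


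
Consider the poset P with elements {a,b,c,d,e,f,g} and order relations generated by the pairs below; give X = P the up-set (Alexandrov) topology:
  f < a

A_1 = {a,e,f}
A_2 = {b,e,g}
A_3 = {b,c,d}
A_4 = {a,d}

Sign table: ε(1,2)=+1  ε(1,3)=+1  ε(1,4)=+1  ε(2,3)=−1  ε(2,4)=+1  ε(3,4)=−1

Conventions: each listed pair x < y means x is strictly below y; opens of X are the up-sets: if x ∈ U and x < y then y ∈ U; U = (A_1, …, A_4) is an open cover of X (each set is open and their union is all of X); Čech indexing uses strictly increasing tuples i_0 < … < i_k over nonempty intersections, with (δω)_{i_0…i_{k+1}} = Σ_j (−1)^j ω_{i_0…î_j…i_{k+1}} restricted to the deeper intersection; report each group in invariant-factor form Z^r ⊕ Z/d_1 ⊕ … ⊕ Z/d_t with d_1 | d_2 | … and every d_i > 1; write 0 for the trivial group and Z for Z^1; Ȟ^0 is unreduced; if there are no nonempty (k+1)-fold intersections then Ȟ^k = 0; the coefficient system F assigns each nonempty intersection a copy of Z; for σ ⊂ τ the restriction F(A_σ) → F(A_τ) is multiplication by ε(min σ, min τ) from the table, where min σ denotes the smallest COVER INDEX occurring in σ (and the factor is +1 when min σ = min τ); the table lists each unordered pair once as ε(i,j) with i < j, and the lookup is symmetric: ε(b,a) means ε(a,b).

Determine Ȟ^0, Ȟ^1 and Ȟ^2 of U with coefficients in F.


nonempty intersections:
  A12={e} A14={a} A23={b} A34={d}
C dims 4,4; δ0: rk 3, SNF 1^3
Ȟ^0: (4−3)−0=1 ⇒ Z
Ȟ^1: (4−0)−3=1 ⇒ Z
Ȟ^2: (0−0)−0=0 ⇒ 0

Ȟ^0(U;F) ≅ Z; Ȟ^1(U;F) ≅ Z; Ȟ^2(U;F) ≅ 0


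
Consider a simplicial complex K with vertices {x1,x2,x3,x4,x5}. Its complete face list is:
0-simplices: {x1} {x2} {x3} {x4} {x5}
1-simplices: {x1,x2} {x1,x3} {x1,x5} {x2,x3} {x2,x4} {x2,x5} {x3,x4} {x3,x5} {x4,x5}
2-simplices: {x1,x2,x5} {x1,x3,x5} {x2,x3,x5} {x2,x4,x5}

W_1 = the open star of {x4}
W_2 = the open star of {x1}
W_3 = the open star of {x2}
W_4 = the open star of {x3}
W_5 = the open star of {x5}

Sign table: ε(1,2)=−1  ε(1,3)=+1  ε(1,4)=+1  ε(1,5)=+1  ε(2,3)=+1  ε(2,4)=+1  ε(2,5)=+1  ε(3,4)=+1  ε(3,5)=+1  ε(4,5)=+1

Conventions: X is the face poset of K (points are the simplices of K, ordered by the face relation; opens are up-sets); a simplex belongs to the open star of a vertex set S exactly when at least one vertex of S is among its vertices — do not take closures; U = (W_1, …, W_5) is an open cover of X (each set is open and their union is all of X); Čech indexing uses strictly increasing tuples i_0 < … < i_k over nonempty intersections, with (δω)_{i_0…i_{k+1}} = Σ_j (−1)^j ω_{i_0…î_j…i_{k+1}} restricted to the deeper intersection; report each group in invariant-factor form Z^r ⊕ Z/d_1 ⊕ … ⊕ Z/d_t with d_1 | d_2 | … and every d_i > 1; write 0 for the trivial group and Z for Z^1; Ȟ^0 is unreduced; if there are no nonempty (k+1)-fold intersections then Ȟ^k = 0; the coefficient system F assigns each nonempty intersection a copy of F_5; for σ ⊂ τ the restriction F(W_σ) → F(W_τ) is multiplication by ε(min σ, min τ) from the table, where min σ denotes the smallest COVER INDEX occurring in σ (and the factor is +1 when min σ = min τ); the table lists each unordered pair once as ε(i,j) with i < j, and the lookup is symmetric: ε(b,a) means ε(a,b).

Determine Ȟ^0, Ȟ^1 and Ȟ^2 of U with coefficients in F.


cover nerve:
  W1={{x4},{x2,x4},{x3,x4},{x4,x5},{x2,x4,x5}} W2={{x1},{x1,x2},{x1,x3},{x1,x5},{x1,x2,x5},{x1,x3,x5}} W3={{x2},{x1,x2},{x2,x3},{x2,x4},{x2,x5},{x1,x2,x5},{x2,x3,x5},{x2,x4,x5}} W4={{x3},{x1,x3},{x2,x3},{x3,x4},{x3,x5},{x1,x3,x5},{x2,x3,x5}} W5={{x5},{x1,x5},{x2,x5},{x3,x5},{x4,x5},{x1,x2,x5},{x1,x3,x5},{x2,x3,x5},{x2,x4,x5}}
  W13={{x2,x4},{x2,x4,x5}} W14={{x3,x4}} W15={{x4,x5},{x2,x4,x5}} W23={{x1,x2},{x1,x2,x5}} W24={{x1,x3},{x1,x3,x5}} W25={{x1,x5},{x1,x2,x5},{x1,x3,x5}} W34={{x2,x3},{x2,x3,x5}} W35={{x2,x5},{x1,x2,x5},{x2,x3,x5},{x2,x4,x5}} W45={{x3,x5},{x1,x3,x5},{x2,x3,x5}}
  W135={{x2,x4,x5}} W235={{x1,x2,x5}} W245={{x1,x3,x5}} W345={{x2,x3,x5}}
C dims 5,9,4; δ0: rk_F5 4; δ1: rk_F5 4
Ȟ^0: (5−4)−0=1 ⇒ Z/5
Ȟ^1: (9−4)−4=1 ⇒ Z/5
Ȟ^2: (4−0)−4=0 ⇒ 0

Ȟ^0(U;F) ≅ Z/5, Ȟ^1(U;F) ≅ Z/5, Ȟ^2(U;F) ≅ 0


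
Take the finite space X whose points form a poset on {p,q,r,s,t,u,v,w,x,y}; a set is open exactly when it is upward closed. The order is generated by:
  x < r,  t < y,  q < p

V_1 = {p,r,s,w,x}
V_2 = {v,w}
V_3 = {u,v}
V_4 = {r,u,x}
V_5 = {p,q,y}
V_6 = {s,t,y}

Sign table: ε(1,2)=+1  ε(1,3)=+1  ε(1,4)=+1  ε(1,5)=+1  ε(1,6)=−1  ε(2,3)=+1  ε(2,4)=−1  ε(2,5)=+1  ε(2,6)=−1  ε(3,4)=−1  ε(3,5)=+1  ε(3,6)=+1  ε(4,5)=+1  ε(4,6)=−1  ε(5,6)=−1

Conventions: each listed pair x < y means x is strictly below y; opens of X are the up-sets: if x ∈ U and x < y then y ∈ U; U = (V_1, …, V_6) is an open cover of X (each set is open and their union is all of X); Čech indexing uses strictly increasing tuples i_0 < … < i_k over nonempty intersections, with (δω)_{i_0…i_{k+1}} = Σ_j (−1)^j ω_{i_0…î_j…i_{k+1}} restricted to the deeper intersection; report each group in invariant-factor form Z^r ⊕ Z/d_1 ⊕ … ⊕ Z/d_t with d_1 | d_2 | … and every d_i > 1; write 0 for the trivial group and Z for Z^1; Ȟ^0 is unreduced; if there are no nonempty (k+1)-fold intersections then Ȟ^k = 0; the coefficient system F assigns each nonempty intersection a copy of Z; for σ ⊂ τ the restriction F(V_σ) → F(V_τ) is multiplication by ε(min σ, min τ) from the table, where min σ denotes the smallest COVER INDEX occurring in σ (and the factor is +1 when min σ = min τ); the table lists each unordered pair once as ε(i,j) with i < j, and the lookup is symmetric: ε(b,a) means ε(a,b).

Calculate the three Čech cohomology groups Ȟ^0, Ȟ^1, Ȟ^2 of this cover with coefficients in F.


Ȟ^0 = 0, Ȟ^1 = Z ⊕ Z/2 and Ȟ^2 = 0

nerve simplices:
  V12={w} V14={r,x} V15={p} V16={s} V23={v} V34={u} V56={y}
C dims 6,7; δ0: rk 6, SNF 1^5·2
degree 0: 6−6−0 = 0 → Ȟ^0 ≅ 0
degree 1: 7−0−6 = 1 plus torsion [2] → Ȟ^1 ≅ Z ⊕ Z/2
degree 2: 0−0−0 = 0 → Ȟ^2 ≅ 0


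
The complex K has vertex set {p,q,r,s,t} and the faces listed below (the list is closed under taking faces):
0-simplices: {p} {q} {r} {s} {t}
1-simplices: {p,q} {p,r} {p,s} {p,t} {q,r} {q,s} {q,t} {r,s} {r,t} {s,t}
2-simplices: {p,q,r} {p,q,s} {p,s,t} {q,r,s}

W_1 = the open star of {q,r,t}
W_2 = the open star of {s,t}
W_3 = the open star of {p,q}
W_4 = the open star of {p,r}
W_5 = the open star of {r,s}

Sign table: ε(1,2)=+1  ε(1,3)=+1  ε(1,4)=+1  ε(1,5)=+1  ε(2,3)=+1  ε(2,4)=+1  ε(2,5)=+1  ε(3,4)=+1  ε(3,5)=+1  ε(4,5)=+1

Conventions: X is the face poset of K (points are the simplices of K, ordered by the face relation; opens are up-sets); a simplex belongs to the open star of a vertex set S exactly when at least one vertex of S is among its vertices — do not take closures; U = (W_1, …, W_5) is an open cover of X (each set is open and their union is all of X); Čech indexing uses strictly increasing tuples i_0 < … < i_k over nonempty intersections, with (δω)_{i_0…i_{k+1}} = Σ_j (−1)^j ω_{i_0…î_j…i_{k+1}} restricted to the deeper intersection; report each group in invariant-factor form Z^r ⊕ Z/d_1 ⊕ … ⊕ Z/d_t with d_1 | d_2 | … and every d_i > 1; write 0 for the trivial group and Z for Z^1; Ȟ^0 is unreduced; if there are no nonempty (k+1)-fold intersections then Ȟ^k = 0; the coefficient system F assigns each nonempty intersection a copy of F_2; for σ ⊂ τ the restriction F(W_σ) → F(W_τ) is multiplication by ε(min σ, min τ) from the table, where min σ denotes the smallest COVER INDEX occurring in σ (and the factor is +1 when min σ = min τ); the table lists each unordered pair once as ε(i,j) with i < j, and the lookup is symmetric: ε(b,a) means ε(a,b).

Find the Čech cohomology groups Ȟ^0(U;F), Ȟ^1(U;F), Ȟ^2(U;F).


cover nerve:
  W1={{q},{r},{t},{p,q},{p,r},{p,t},{q,r},{q,s},{q,t},{r,s},{r,t},{s,t},{p,q,r},{p,q,s},{p,s,t},{q,r,s}} W2={{s},{t},{p,s},{p,t},{q,s},{q,t},{r,s},{r,t},{s,t},{p,q,s},{p,s,t},{q,r,s}} W3={{p},{q},{p,q},{p,r},{p,s},{p,t},{q,r},{q,s},{q,t},{p,q,r},{p,q,s},{p,s,t},{q,r,s}} W4={{p},{r},{p,q},{p,r},{p,s},{p,t},{q,r},{r,s},{r,t},{p,q,r},{p,q,s},{p,s,t},{q,r,s}} W5={{r},{s},{p,r},{p,s},{q,r},{q,s},{r,s},{r,t},{s,t},{p,q,r},{p,q,s},{p,s,t},{q,r,s}}
  W12={{t},{p,t},{q,s},{q,t},{r,s},{r,t},{s,t},{p,q,s},{p,s,t},{q,r,s}} W13={{q},{p,q},{p,r},{p,t},{q,r},{q,s},{q,t},{p,q,r},{p,q,s},{p,s,t},{q,r,s}} W14={{r},{p,q},{p,r},{p,t},{q,r},{r,s},{r,t},{p,q,r},{p,q,s},{p,s,t},{q,r,s}} W15={{r},{p,r},{q,r},{q,s},{r,s},{r,t},{s,t},{p,q,r},{p,q,s},{p,s,t},{q,r,s}} W23={{p,s},{p,t},{q,s},{q,t},{p,q,s},{p,s,t},{q,r,s}} W24={{p,s},{p,t},{r,s},{r,t},{p,q,s},{p,s,t},{q,r,s}} W25={{s},{p,s},{q,s},{r,s},{r,t},{s,t},{p,q,s},{p,s,t},{q,r,s}} W34={{p},{p,q},{p,r},{p,s},{p,t},{q,r},{p,q,r},{p,q,s},{p,s,t},{q,r,s}} W35={{p,r},{p,s},{q,r},{q,s},{p,q,r},{p,q,s},{p,s,t},{q,r,s}} W45={{r},{p,r},{p,s},{q,r},{r,s},{r,t},{p,q,r},{p,q,s},{p,s,t},{q,r,s}}
  W123={{p,t},{q,s},{q,t},{p,q,s},{p,s,t},{q,r,s}} W124={{p,t},{r,s},{r,t},{p,q,s},{p,s,t},{q,r,s}} W125={{q,s},{r,s},{r,t},{s,t},{p,q,s},{p,s,t},{q,r,s}} W134={{p,q},{p,r},{p,t},{q,r},{p,q,r},{p,q,s},{p,s,t},{q,r,s}} W135={{p,r},{q,r},{q,s},{p,q,r},{p,q,s},{p,s,t},{q,r,s}} W145={{r},{p,r},{q,r},{r,s},{r,t},{p,q,r},{p,q,s},{p,s,t},{q,r,s}} W234={{p,s},{p,t},{p,q,s},{p,s,t},{q,r,s}} W235={{p,s},{q,s},{p,q,s},{p,s,t},{q,r,s}} W245={{p,s},{r,s},{r,t},{p,q,s},{p,s,t},{q,r,s}} W345={{p,r},{p,s},{q,r},{p,q,r},{p,q,s},{p,s,t},{q,r,s}}
  W1234={{p,t},{p,q,s},{p,s,t},{q,r,s}} W1235={{q,s},{p,q,s},{p,s,t},{q,r,s}} W1245={{r,s},{r,t},{p,q,s},{p,s,t},{q,r,s}} W1345={{p,r},{q,r},{p,q,r},{p,q,s},{p,s,t},{q,r,s}} W2345={{p,s},{p,q,s},{p,s,t},{q,r,s}}
  W12345={{p,q,s},{p,s,t},{q,r,s}}
C dims 5,10,10,5; δ0: rk_F2 4; δ1: rk_F2 6; δ2: rk_F2 4
Ȟ^0: (5−4)−0=1 ⇒ Z/2
Ȟ^1: (10−6)−4=0 ⇒ 0
Ȟ^2: (10−4)−6=0 ⇒ 0

Ȟ^0 = Z/2, Ȟ^1 = 0 and Ȟ^2 = 0


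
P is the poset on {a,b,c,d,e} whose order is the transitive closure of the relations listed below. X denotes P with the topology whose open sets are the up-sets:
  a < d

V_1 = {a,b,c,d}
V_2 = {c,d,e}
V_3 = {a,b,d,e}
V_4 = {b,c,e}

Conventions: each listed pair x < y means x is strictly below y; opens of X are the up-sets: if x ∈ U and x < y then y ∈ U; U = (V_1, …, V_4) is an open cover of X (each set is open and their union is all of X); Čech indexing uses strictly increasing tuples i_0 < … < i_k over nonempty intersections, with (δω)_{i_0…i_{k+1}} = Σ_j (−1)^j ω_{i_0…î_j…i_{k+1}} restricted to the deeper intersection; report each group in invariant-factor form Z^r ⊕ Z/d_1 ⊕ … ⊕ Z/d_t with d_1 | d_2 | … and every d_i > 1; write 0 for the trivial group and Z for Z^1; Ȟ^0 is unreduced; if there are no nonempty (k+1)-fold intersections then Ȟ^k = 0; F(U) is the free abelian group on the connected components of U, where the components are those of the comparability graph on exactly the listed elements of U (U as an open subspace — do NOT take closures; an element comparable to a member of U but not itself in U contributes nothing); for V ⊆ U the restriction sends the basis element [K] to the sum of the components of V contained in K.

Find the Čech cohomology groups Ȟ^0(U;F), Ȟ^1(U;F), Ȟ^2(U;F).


Ȟ^0(U;F) ≅ Z^4,  Ȟ^1(U;F) ≅ 0,  Ȟ^2(U;F) ≅ 0

nerve simplices:
  V12={c,d} V13={a,b,d} V14={b,c} V23={d,e} V24={c,e} V34={b,e}
  V123={d} V124={c} V134={b} V234={e}
components per intersection:
  V1: {a,d} {b} {c}
  V2: {c} {d} {e}
  V3: {a,d} {b} {e}
  V4: {b} {c} {e}
  V12: {c} {d}
  V13: {a,d} {b}
  V14: {b} {c}
  V23: {d} {e}
  V24: {c} {e}
  V34: {b} {e}
  V123: {d}
  V124: {c}
  V134: {b}
  V234: {e}
C dims 12,12,4; δ0: rk 8, SNF 1^8; δ1: rk 4, SNF 1^4
degree 0: 12−8−0 = 4 → Ȟ^0 ≅ Z^4
degree 1: 12−4−8 = 0 → Ȟ^1 ≅ 0
degree 2: 4−0−4 = 0 → Ȟ^2 ≅ 0


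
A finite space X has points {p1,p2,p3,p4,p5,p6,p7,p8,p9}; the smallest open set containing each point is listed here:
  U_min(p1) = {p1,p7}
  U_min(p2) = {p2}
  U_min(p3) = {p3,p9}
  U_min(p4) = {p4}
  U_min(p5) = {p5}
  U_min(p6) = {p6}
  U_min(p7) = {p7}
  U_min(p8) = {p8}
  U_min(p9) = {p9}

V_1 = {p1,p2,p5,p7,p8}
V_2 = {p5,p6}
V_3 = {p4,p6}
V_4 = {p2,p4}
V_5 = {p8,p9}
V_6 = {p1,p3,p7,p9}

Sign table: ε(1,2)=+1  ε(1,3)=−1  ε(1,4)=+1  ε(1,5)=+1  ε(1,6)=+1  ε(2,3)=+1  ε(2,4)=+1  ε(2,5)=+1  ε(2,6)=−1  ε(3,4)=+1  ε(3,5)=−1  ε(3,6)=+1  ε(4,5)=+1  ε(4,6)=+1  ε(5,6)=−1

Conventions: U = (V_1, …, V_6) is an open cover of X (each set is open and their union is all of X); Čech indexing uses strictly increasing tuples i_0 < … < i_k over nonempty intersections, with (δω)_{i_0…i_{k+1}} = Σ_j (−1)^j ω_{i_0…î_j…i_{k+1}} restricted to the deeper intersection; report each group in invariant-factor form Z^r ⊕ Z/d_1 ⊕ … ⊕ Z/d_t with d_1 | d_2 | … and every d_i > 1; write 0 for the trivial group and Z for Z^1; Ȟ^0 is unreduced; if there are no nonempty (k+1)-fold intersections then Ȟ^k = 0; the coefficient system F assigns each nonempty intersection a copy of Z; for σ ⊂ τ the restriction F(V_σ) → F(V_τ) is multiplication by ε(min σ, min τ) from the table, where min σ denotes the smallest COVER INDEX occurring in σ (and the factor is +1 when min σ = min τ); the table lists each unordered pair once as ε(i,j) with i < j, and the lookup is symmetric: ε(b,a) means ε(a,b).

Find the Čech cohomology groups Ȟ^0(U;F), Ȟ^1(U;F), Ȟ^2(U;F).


Ȟ^0 ≅ 0, Ȟ^1 ≅ Z ⊕ Z/2, Ȟ^2 ≅ 0

nerve of the cover:
  V12={p5} V14={p2} V15={p8} V16={p1,p7} V23={p6} V34={p4} V56={p9}
C dims 6,7; δ0: rk 6, SNF 1^5·2
Ȟ^0 = (6 − 6) − 0 = 0, so Ȟ^0 ≅ 0
Ȟ^1 = (7 − 0) − 6 = 1 plus torsion [2], so Ȟ^1 ≅ Z ⊕ Z/2
Ȟ^2 = (0 − 0) − 0 = 0, so Ȟ^2 ≅ 0


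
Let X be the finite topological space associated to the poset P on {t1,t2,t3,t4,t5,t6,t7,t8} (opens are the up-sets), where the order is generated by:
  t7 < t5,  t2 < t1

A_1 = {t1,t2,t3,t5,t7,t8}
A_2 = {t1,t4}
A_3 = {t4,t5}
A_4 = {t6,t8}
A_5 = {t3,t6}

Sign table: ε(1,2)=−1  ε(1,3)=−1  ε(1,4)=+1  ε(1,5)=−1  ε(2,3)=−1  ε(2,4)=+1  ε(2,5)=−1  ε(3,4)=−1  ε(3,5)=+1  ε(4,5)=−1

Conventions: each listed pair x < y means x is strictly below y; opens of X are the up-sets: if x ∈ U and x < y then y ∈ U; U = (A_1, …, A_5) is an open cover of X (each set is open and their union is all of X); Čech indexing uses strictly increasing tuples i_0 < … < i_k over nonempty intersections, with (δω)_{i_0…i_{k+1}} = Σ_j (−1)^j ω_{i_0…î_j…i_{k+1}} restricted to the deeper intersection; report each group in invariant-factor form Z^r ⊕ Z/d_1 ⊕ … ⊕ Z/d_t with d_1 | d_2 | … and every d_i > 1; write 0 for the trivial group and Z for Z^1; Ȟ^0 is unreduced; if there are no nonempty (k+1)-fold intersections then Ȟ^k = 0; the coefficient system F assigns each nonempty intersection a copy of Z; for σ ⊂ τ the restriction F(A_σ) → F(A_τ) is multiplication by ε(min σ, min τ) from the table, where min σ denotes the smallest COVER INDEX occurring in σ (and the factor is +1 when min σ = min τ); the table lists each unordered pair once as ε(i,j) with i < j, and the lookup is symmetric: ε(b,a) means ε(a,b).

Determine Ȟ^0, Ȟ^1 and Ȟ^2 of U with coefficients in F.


nerve of the cover:
  A12={t1} A13={t5} A14={t8} A15={t3} A23={t4} A45={t6}
C dims 5,6; δ0: rk 5, SNF 1^4·2
Ȟ^0 = (5 − 5) − 0 = 0, so Ȟ^0 ≅ 0
Ȟ^1 = (6 − 0) − 5 = 1 plus torsion [2], so Ȟ^1 ≅ Z ⊕ Z/2
Ȟ^2 = (0 − 0) − 0 = 0, so Ȟ^2 ≅ 0

Ȟ^0(U;F) ≅ 0, Ȟ^1(U;F) ≅ Z ⊕ Z/2 and Ȟ^2(U;F) ≅ 0


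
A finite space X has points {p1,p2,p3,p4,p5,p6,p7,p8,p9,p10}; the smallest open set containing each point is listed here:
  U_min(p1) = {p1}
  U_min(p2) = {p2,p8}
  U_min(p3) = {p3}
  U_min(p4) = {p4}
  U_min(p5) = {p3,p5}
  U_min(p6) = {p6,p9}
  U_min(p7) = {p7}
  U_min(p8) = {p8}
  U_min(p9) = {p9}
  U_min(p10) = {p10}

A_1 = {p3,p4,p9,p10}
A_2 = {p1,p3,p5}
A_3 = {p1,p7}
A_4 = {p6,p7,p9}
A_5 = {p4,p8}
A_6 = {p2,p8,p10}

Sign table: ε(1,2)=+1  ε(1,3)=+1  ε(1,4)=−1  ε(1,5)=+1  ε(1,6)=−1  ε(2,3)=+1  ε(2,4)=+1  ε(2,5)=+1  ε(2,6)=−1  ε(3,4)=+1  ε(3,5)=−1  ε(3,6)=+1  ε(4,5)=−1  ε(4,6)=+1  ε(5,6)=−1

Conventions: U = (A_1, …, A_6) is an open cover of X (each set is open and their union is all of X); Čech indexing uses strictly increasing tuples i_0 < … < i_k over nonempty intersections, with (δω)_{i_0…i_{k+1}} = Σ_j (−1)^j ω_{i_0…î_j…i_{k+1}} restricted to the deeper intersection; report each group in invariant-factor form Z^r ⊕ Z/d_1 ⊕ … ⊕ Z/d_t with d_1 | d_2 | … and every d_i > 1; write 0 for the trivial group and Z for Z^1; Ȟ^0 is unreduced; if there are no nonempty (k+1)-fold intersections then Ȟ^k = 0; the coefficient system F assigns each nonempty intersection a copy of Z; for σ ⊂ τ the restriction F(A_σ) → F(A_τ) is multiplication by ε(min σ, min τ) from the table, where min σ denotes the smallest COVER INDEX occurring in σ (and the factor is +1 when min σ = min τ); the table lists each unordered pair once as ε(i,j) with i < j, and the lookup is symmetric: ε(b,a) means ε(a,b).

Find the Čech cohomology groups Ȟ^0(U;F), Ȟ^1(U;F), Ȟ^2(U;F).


nonempty intersections:
  A12={p3} A14={p9} A15={p4} A16={p10} A23={p1} A34={p7} A56={p8}
C dims 6,7; δ0: rk 6, SNF 1^5·2
Ȟ^0: (6−6)−0=0 ⇒ 0
Ȟ^1: (7−0)−6=1 plus torsion [2] ⇒ Z ⊕ Z/2
Ȟ^2: (0−0)−0=0 ⇒ 0

Ȟ^0 ≅ 0,  Ȟ^1 ≅ Z ⊕ Z/2,  Ȟ^2 ≅ 0


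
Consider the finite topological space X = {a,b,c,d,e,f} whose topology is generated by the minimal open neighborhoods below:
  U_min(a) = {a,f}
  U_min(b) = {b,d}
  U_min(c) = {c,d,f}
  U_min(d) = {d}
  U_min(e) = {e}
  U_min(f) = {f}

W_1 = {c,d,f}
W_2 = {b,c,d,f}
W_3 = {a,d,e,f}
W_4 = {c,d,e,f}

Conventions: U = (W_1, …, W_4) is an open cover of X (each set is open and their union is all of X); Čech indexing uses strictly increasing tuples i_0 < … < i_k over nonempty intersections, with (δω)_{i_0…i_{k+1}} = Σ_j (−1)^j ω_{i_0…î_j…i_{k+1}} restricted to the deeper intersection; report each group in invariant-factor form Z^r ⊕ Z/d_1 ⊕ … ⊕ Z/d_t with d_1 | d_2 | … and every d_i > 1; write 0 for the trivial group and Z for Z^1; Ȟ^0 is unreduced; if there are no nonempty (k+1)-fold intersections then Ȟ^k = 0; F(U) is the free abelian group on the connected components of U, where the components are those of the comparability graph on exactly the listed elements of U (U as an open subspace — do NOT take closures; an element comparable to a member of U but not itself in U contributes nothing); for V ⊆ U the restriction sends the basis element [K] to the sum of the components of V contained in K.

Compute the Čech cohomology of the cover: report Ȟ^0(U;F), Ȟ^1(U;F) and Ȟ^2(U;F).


Ȟ^0 = Z^2, Ȟ^1 = 0 and Ȟ^2 = 0

nerve of the cover:
  W12={c,d,f} W13={d,f} W14={c,d,f} W23={d,f} W24={c,d,f} W34={d,e,f}
  W123={d,f} W124={c,d,f} W134={d,f} W234={d,f}
  W1234={d,f}
components per intersection:
  W1: {c,d,f}
  W2: {b,c,d,f}
  W3: {a,f} {d} {e}
  W4: {c,d,f} {e}
  W12: {c,d,f}
  W13: {d} {f}
  W14: {c,d,f}
  W23: {d} {f}
  W24: {c,d,f}
  W34: {d} {e} {f}
  W123: {d} {f}
  W124: {c,d,f}
  W134: {d} {f}
  W234: {d} {f}
  W1234: {d} {f}
C dims 7,10,7,2; δ0: rk 5, SNF 1^5; δ1: rk 5, SNF 1^5; δ2: rk 2, SNF 1^2
Ȟ^0 = (7 − 5) − 0 = 2, so Ȟ^0 ≅ Z^2
Ȟ^1 = (10 − 5) − 5 = 0, so Ȟ^1 ≅ 0
Ȟ^2 = (7 − 2) − 5 = 0, so Ȟ^2 ≅ 0


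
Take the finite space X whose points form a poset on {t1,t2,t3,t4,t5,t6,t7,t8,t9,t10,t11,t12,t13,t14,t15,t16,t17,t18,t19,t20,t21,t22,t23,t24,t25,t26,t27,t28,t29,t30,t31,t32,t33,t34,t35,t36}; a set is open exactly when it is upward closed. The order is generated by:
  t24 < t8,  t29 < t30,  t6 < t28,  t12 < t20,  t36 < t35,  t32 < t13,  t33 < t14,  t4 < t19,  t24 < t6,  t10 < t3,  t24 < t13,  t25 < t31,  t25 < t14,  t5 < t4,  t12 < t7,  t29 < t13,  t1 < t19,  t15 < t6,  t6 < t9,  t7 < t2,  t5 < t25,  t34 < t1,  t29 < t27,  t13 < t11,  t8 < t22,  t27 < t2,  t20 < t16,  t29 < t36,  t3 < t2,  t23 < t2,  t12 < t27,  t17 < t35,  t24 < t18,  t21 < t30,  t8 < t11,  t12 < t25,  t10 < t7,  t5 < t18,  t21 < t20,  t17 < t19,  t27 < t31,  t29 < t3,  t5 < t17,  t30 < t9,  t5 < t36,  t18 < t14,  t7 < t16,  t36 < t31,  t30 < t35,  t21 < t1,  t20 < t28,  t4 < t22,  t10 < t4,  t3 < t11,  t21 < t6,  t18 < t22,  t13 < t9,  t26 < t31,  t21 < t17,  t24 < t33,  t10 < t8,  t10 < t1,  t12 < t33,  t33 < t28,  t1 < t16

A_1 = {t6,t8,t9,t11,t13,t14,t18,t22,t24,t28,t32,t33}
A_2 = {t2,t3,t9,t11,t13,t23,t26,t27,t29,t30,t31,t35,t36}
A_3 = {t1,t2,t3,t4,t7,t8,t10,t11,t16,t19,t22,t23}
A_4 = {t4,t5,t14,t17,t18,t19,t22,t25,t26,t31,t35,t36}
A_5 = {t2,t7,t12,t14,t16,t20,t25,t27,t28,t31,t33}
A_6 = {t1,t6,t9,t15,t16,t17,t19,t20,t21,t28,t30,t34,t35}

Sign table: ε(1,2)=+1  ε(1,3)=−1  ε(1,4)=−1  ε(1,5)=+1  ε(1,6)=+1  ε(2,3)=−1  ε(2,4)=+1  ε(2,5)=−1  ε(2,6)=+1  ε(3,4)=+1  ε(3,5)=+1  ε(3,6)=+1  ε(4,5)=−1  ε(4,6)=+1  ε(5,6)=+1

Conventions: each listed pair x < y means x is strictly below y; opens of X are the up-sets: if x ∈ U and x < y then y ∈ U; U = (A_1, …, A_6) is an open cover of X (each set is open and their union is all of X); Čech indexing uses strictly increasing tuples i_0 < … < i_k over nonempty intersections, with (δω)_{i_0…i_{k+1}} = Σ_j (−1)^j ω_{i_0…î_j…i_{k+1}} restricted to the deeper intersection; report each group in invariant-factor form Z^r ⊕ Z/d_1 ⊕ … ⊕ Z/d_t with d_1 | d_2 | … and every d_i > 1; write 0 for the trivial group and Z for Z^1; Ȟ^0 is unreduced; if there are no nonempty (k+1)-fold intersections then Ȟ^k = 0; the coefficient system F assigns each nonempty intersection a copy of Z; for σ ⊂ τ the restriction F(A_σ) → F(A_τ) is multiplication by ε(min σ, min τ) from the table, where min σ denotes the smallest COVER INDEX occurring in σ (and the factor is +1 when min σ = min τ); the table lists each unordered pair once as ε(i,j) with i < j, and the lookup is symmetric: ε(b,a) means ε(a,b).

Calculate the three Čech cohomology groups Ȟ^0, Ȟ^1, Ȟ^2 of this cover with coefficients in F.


nerve simplices:
  A12={t9,t11,t13} A13={t8,t11,t22} A14={t14,t18,t22} A15={t14,t28,t33} A16={t6,t9,t28} A23={t2,t3,t11,t23} A24={t26,t31,t35,t36} A25={t2,t27,t31} A26={t9,t30,t35} A34={t4,t19,t22} A35={t2,t7,t16} A36={t1,t16,t19} A45={t14,t25,t31} A46={t17,t19,t35} A56={t16,t20,t28}
  A123={t11} A126={t9} A134={t22} A145={t14} A156={t28} A235={t2} A245={t31} A246={t35} A346={t19} A356={t16}
C dims 6,15,10; δ0: rk 6, SNF 1^5·2; δ1: rk 9, SNF 1^9
degree 0: 6−6−0 = 0 → Ȟ^0 ≅ 0
degree 1: 15−9−6 = 0 plus torsion [2] → Ȟ^1 ≅ Z/2
degree 2: 10−0−9 = 1 → Ȟ^2 ≅ Z

Ȟ^0 = 0, Ȟ^1 = Z/2 and Ȟ^2 = Z


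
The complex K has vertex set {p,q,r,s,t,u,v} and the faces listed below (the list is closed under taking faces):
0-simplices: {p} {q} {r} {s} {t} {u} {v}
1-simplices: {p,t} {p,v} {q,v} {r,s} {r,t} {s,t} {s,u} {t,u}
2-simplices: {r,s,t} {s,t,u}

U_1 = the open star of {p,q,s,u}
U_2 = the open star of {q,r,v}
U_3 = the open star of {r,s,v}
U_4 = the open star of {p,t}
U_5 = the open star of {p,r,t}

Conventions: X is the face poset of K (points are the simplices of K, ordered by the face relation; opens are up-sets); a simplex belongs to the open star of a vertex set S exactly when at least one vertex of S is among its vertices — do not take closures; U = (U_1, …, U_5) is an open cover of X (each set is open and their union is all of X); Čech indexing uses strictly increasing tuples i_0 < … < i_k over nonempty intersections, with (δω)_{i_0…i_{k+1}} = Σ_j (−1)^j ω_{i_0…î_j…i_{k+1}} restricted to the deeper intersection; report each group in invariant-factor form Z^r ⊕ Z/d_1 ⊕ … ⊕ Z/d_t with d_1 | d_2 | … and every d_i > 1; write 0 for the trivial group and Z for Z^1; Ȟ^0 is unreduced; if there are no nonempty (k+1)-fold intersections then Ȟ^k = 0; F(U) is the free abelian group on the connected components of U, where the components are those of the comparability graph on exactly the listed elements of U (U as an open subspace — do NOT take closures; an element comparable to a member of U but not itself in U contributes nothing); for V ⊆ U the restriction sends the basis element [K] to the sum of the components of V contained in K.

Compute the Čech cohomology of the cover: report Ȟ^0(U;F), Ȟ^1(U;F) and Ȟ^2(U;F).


nonempty intersections:
  U1={{p},{q},{s},{u},{p,t},{p,v},{q,v},{r,s},{s,t},{s,u},{t,u},{r,s,t},{s,t,u}} U2={{q},{r},{v},{p,v},{q,v},{r,s},{r,t},{r,s,t}} U3={{r},{s},{v},{p,v},{q,v},{r,s},{r,t},{s,t},{s,u},{r,s,t},{s,t,u}} U4={{p},{t},{p,t},{p,v},{r,t},{s,t},{t,u},{r,s,t},{s,t,u}} U5={{p},{r},{t},{p,t},{p,v},{r,s},{r,t},{s,t},{t,u},{r,s,t},{s,t,u}}
  U12={{q},{p,v},{q,v},{r,s},{r,s,t}} U13={{s},{p,v},{q,v},{r,s},{s,t},{s,u},{r,s,t},{s,t,u}} U14={{p},{p,t},{p,v},{s,t},{t,u},{r,s,t},{s,t,u}} U15={{p},{p,t},{p,v},{r,s},{s,t},{t,u},{r,s,t},{s,t,u}} U23={{r},{v},{p,v},{q,v},{r,s},{r,t},{r,s,t}} U24={{p,v},{r,t},{r,s,t}} U25={{r},{p,v},{r,s},{r,t},{r,s,t}} U34={{p,v},{r,t},{s,t},{r,s,t},{s,t,u}} U35={{r},{p,v},{r,s},{r,t},{s,t},{r,s,t},{s,t,u}} U45={{p},{t},{p,t},{p,v},{r,t},{s,t},{t,u},{r,s,t},{s,t,u}}
  U123={{p,v},{q,v},{r,s},{r,s,t}} U124={{p,v},{r,s,t}} U125={{p,v},{r,s},{r,s,t}} U134={{p,v},{s,t},{r,s,t},{s,t,u}} U135={{p,v},{r,s},{s,t},{r,s,t},{s,t,u}} U145={{p},{p,t},{p,v},{s,t},{t,u},{r,s,t},{s,t,u}} U234={{p,v},{r,t},{r,s,t}} U235={{r},{p,v},{r,s},{r,t},{r,s,t}} U245={{p,v},{r,t},{r,s,t}} U345={{p,v},{r,t},{s,t},{r,s,t},{s,t,u}}
  U1234={{p,v},{r,s,t}} U1235={{p,v},{r,s},{r,s,t}} U1245={{p,v},{r,s,t}} U1345={{p,v},{s,t},{r,s,t},{s,t,u}} U2345={{p,v},{r,t},{r,s,t}}
  U12345={{p,v},{r,s,t}}
components per intersection:
  U1: {{p},{p,t},{p,v}} {{q},{q,v}} {{s},{u},{r,s},{s,t},{s,u},{t,u},{r,s,t},{s,t,u}}
  U2: {{q},{v},{p,v},{q,v}} {{r},{r,s},{r,t},{r,s,t}}
  U3: {{r},{s},{r,s},{r,t},{s,t},{s,u},{r,s,t},{s,t,u}} {{v},{p,v},{q,v}}
  U4: {{p},{t},{p,t},{p,v},{r,t},{s,t},{t,u},{r,s,t},{s,t,u}}
  U5: {{p},{r},{t},{p,t},{p,v},{r,s},{r,t},{s,t},{t,u},{r,s,t},{s,t,u}}
  U12: {{q},{q,v}} {{p,v}} {{r,s},{r,s,t}}
  U13: {{s},{r,s},{s,t},{s,u},{r,s,t},{s,t,u}} {{p,v}} {{q,v}}
  U14: {{p},{p,t},{p,v}} {{s,t},{t,u},{r,s,t},{s,t,u}}
  U15: {{p},{p,t},{p,v}} {{r,s},{s,t},{t,u},{r,s,t},{s,t,u}}
  U23: {{r},{r,s},{r,t},{r,s,t}} {{v},{p,v},{q,v}}
  U24: {{p,v}} {{r,t},{r,s,t}}
  U25: {{r},{r,s},{r,t},{r,s,t}} {{p,v}}
  U34: {{p,v}} {{r,t},{s,t},{r,s,t},{s,t,u}}
  U35: {{r},{r,s},{r,t},{s,t},{r,s,t},{s,t,u}} {{p,v}}
  U45: {{p},{t},{p,t},{p,v},{r,t},{s,t},{t,u},{r,s,t},{s,t,u}}
  U123: {{p,v}} {{q,v}} {{r,s},{r,s,t}}
  U124: {{p,v}} {{r,s,t}}
  U125: {{p,v}} {{r,s},{r,s,t}}
  U134: {{p,v}} {{s,t},{r,s,t},{s,t,u}}
  U135: {{p,v}} {{r,s},{s,t},{r,s,t},{s,t,u}}
  U145: {{p},{p,t},{p,v}} {{s,t},{t,u},{r,s,t},{s,t,u}}
  U234: {{p,v}} {{r,t},{r,s,t}}
  U235: {{r},{r,s},{r,t},{r,s,t}} {{p,v}}
  U245: {{p,v}} {{r,t},{r,s,t}}
  U345: {{p,v}} {{r,t},{s,t},{r,s,t},{s,t,u}}
  U1234: {{p,v}} {{r,s,t}}
  U1235: {{p,v}} {{r,s},{r,s,t}}
  U1245: {{p,v}} {{r,s,t}}
  U1345: {{p,v}} {{s,t},{r,s,t},{s,t,u}}
  U2345: {{p,v}} {{r,t},{r,s,t}}
  U12345: {{p,v}} {{r,s,t}}
C dims 9,21,21,10; δ0: rk 8, SNF 1^8; δ1: rk 13, SNF 1^13; δ2: rk 8, SNF 1^8
Ȟ^0: (9−8)−0=1 ⇒ Z
Ȟ^1: (21−13)−8=0 ⇒ 0
Ȟ^2: (21−8)−13=0 ⇒ 0

Ȟ^0(U;F) ≅ Z,  Ȟ^1(U;F) ≅ 0,  Ȟ^2(U;F) ≅ 0


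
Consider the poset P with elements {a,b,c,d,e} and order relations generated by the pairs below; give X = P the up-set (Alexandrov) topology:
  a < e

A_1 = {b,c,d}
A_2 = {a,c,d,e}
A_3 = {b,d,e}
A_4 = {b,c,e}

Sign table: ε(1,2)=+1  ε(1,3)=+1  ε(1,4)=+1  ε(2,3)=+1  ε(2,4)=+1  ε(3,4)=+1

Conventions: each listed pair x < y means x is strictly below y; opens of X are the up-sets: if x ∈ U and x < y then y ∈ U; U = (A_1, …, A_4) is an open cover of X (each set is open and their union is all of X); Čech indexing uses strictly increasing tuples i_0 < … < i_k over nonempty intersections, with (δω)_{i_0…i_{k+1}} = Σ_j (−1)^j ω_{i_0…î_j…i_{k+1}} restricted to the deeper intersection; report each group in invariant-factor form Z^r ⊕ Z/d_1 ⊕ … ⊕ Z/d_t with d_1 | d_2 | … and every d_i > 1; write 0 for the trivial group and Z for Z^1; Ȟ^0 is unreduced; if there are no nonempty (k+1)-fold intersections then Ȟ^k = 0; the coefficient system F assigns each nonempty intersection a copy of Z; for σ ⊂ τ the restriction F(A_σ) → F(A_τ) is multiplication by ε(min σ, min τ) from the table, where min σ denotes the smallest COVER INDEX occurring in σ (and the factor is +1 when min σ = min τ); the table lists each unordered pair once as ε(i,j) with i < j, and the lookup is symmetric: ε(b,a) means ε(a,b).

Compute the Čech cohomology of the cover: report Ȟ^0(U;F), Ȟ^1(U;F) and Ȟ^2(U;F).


Ȟ^0 ≅ Z; Ȟ^1 ≅ 0; Ȟ^2 ≅ Z

intersection data:
  A12={c,d} A13={b,d} A14={b,c} A23={d,e} A24={c,e} A34={b,e}
  A123={d} A124={c} A134={b} A234={e}
C dims 4,6,4; δ0: rk 3, SNF 1^3; δ1: rk 3, SNF 1^3
Ȟ^0 = (4 − 3) − 0 = 1, so Ȟ^0 ≅ Z
Ȟ^1 = (6 − 3) − 3 = 0, so Ȟ^1 ≅ 0
Ȟ^2 = (4 − 0) − 3 = 1, so Ȟ^2 ≅ Z


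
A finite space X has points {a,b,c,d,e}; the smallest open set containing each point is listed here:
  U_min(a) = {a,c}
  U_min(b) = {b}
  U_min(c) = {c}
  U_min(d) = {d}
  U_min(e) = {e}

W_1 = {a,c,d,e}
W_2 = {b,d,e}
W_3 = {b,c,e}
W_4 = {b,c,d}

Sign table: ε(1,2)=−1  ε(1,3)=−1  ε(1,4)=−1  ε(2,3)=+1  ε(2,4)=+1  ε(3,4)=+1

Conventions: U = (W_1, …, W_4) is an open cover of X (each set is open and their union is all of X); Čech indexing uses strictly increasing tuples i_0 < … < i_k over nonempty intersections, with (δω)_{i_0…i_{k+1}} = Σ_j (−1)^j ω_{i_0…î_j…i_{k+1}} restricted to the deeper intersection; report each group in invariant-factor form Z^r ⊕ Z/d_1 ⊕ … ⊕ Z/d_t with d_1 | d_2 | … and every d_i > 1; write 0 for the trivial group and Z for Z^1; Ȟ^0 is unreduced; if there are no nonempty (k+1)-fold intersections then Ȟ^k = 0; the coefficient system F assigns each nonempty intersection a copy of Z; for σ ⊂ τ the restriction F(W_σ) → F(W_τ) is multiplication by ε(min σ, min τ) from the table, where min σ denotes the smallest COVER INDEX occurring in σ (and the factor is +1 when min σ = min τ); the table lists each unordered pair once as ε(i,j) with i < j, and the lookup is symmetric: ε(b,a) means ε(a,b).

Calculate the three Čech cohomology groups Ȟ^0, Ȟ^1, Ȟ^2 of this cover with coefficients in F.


Ȟ^0 ≅ Z, Ȟ^1 ≅ 0 and Ȟ^2 ≅ Z

intersection data:
  W12={d,e} W13={c,e} W14={c,d} W23={b,e} W24={b,d} W34={b,c}
  W123={e} W124={d} W134={c} W234={b}
C dims 4,6,4; δ0: rk 3, SNF 1^3; δ1: rk 3, SNF 1^3
Ȟ^0 = (4 − 3) − 0 = 1, so Ȟ^0 ≅ Z
Ȟ^1 = (6 − 3) − 3 = 0, so Ȟ^1 ≅ 0
Ȟ^2 = (4 − 0) − 3 = 1, so Ȟ^2 ≅ Z


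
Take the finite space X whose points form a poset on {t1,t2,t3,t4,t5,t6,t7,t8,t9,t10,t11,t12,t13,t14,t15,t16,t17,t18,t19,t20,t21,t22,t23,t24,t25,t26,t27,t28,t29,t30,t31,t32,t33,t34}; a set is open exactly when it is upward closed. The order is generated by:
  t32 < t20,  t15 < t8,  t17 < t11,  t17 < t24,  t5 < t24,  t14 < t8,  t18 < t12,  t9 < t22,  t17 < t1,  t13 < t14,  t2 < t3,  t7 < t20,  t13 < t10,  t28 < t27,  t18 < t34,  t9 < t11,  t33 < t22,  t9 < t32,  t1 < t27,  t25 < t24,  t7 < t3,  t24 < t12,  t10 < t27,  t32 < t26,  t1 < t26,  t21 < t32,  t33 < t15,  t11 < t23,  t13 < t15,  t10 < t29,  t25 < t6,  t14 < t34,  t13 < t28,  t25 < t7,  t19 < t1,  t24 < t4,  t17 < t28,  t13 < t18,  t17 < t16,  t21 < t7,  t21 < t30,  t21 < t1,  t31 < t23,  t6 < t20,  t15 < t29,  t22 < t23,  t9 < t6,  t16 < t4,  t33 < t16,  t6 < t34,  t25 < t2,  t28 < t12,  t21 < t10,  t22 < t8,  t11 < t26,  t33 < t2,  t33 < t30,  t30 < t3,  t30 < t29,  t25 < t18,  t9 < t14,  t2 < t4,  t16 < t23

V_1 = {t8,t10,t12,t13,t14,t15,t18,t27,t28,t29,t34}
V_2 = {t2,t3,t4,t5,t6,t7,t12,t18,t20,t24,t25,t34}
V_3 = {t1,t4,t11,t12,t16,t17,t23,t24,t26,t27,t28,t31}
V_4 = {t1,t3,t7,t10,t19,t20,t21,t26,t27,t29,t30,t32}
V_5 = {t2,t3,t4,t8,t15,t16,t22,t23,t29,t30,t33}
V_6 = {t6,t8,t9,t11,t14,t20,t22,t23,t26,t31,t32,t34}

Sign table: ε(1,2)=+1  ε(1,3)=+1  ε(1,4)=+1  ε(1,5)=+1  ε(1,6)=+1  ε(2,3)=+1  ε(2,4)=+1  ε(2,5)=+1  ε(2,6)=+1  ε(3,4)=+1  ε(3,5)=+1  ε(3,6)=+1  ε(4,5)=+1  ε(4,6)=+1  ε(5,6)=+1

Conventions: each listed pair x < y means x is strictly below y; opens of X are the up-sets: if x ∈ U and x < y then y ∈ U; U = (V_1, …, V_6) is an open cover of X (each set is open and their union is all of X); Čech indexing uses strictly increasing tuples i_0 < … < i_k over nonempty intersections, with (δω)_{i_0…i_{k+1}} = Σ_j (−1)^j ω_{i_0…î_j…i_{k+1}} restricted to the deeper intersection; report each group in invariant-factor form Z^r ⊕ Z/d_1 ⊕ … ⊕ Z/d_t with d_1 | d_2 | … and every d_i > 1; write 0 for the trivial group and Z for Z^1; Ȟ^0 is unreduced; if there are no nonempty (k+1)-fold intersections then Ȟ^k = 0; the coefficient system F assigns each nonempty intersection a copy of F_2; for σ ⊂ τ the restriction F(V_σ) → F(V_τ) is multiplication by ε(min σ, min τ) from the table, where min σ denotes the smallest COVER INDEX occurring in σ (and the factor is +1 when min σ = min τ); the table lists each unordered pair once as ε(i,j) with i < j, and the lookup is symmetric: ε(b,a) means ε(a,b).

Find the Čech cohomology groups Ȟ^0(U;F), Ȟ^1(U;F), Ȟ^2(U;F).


cover nerve:
  V12={t12,t18,t34} V13={t12,t27,t28} V14={t10,t27,t29} V15={t8,t15,t29} V16={t8,t14,t34} V23={t4,t12,t24} V24={t3,t7,t20} V25={t2,t3,t4} V26={t6,t20,t34} V34={t1,t26,t27} V35={t4,t16,t23} V36={t11,t23,t26,t31} V45={t3,t29,t30} V46={t20,t26,t32} V56={t8,t22,t23}
  V123={t12} V126={t34} V134={t27} V145={t29} V156={t8} V235={t4} V245={t3} V246={t20} V346={t26} V356={t23}
C dims 6,15,10; δ0: rk_F2 5; δ1: rk_F2 9
Ȟ^0: (6−5)−0=1 ⇒ Z/2
Ȟ^1: (15−9)−5=1 ⇒ Z/2
Ȟ^2: (10−0)−9=1 ⇒ Z/2

Ȟ^0 ≅ Z/2, Ȟ^1 ≅ Z/2 and Ȟ^2 ≅ Z/2


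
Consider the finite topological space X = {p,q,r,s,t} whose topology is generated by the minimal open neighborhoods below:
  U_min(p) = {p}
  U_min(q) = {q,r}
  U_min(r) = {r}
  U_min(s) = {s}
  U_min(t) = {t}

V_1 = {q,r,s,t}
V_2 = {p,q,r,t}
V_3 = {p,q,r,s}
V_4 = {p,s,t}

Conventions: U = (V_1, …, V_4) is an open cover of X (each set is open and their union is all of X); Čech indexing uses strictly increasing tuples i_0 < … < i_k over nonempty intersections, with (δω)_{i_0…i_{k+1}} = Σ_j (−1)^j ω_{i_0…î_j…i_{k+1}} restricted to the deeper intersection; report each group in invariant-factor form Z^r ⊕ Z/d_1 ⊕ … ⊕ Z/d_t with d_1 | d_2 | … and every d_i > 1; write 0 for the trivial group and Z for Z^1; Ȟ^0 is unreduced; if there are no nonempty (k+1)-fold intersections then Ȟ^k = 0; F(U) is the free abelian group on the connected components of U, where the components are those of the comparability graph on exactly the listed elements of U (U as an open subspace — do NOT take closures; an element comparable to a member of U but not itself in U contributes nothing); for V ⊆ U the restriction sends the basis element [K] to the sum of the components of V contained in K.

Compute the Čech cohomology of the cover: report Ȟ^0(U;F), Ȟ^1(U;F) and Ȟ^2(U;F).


nonempty overlaps:
  V12={q,r,t} V13={q,r,s} V14={s,t} V23={p,q,r} V24={p,t} V34={p,s}
  V123={q,r} V124={t} V134={s} V234={p}
components per intersection:
  V1: {q,r} {s} {t}
  V2: {p} {q,r} {t}
  V3: {p} {q,r} {s}
  V4: {p} {s} {t}
  V12: {q,r} {t}
  V13: {q,r} {s}
  V14: {s} {t}
  V23: {p} {q,r}
  V24: {p} {t}
  V34: {p} {s}
  V123: {q,r}
  V124: {t}
  V134: {s}
  V234: {p}
C dims 12,12,4; δ0: rk 8, SNF 1^8; δ1: rk 4, SNF 1^4
degree 0: 12−8−0 = 4 → Ȟ^0 ≅ Z^4
degree 1: 12−4−8 = 0 → Ȟ^1 ≅ 0
degree 2: 4−0−4 = 0 → Ȟ^2 ≅ 0

Ȟ^0 = Z^4, Ȟ^1 = 0 and Ȟ^2 = 0


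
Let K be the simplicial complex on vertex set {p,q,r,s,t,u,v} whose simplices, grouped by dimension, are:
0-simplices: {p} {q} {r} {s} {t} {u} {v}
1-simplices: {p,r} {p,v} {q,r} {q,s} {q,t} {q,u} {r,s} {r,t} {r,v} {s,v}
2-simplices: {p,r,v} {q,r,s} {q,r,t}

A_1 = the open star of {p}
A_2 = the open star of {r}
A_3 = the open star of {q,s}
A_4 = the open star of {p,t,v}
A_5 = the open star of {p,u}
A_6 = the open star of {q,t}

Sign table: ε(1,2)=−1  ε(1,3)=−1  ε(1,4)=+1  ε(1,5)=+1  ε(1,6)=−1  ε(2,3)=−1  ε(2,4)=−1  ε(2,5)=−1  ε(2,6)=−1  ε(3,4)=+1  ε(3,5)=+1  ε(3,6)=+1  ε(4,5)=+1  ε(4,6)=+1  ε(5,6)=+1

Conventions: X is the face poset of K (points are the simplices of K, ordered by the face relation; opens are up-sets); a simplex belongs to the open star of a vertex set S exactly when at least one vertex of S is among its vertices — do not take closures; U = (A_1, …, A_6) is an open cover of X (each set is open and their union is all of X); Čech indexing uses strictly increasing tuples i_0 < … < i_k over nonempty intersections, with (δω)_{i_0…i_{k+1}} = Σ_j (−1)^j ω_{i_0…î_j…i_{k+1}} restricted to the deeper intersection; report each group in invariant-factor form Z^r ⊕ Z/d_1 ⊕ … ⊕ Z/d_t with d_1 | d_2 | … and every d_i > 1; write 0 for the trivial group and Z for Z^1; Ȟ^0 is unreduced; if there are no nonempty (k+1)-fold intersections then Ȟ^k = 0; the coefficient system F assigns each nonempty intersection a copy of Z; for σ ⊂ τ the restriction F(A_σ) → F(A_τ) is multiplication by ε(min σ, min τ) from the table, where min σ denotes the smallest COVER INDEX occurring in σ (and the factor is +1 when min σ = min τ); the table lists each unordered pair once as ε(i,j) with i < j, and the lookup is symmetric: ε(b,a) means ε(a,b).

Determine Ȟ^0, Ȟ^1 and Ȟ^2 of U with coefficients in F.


nerve of the cover:
  A1={{p},{p,r},{p,v},{p,r,v}} A2={{r},{p,r},{q,r},{r,s},{r,t},{r,v},{p,r,v},{q,r,s},{q,r,t}} A3={{q},{s},{q,r},{q,s},{q,t},{q,u},{r,s},{s,v},{q,r,s},{q,r,t}} A4={{p},{t},{v},{p,r},{p,v},{q,t},{r,t},{r,v},{s,v},{p,r,v},{q,r,t}} A5={{p},{u},{p,r},{p,v},{q,u},{p,r,v}} A6={{q},{t},{q,r},{q,s},{q,t},{q,u},{r,t},{q,r,s},{q,r,t}}
  A12={{p,r},{p,r,v}} A14={{p},{p,r},{p,v},{p,r,v}} A15={{p},{p,r},{p,v},{p,r,v}} A23={{q,r},{r,s},{q,r,s},{q,r,t}} A24={{p,r},{r,t},{r,v},{p,r,v},{q,r,t}} A25={{p,r},{p,r,v}} A26={{q,r},{r,t},{q,r,s},{q,r,t}} A34={{q,t},{s,v},{q,r,t}} A35={{q,u}} A36={{q},{q,r},{q,s},{q,t},{q,u},{q,r,s},{q,r,t}} A45={{p},{p,r},{p,v},{p,r,v}} A46={{t},{q,t},{r,t},{q,r,t}} A56={{q,u}}
  A124={{p,r},{p,r,v}} A125={{p,r},{p,r,v}} A145={{p},{p,r},{p,v},{p,r,v}} A234={{q,r,t}} A236={{q,r},{q,r,s},{q,r,t}} A245={{p,r},{p,r,v}} A246={{r,t},{q,r,t}} A346={{q,t},{q,r,t}} A356={{q,u}}
  A1245={{p,r},{p,r,v}} A2346={{q,r,t}}
C dims 6,13,9,2; δ0: rk 5, SNF 1^5; δ1: rk 7, SNF 1^7; δ2: rk 2, SNF 1^2
Ȟ^0 = (6 − 5) − 0 = 1, so Ȟ^0 ≅ Z
Ȟ^1 = (13 − 7) − 5 = 1, so Ȟ^1 ≅ Z
Ȟ^2 = (9 − 2) − 7 = 0, so Ȟ^2 ≅ 0

Ȟ^0 ≅ Z, Ȟ^1 ≅ Z and Ȟ^2 ≅ 0
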